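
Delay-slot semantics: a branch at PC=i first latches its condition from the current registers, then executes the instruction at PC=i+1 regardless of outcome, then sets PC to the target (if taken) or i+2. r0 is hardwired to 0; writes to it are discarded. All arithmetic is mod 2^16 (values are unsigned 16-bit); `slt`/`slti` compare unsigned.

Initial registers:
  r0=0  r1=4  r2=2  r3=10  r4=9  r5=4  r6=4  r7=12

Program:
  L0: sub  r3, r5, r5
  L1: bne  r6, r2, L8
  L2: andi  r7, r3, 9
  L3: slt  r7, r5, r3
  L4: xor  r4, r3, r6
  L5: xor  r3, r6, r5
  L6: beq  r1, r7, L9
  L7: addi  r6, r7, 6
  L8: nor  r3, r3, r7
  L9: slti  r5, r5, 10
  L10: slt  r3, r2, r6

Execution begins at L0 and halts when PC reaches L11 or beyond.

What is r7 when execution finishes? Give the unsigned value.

#0 sub  r3, r5, r5 ; 0/4/2/0/9/4/4/12
#1 bne  r6, r2, L8 ; 0/4/2/0/9/4/4/12 ; →target
#2 andi  r7, r3, 9 ; 0/4/2/0/9/4/4/0
#8 nor  r3, r3, r7 ; 0/4/2/65535/9/4/4/0
#9 slti  r5, r5, 10 ; 0/4/2/65535/9/1/4/0
#10 slt  r3, r2, r6 ; 0/4/2/1/9/1/4/0

0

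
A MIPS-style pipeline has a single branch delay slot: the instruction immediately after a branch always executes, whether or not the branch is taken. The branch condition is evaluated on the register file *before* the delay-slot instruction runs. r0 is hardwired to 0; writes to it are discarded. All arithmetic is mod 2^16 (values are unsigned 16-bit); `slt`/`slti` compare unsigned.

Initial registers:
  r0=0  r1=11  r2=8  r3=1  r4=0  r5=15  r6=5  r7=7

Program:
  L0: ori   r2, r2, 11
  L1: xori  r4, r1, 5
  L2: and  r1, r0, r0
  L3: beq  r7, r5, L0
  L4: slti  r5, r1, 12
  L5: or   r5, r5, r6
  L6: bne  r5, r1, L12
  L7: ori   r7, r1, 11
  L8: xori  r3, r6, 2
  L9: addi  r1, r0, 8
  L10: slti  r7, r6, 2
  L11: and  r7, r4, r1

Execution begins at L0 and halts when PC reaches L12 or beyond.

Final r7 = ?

11

  step pc=0: ori   r2, r2, 11  regs=(0,11,11,1,0,15,5,7)
  step pc=1: xori  r4, r1, 5  regs=(0,11,11,1,14,15,5,7)
  step pc=2: and  r1, r0, r0  regs=(0,0,11,1,14,15,5,7)
  step pc=3: beq  r7, r5, L0  cond=F  regs=(0,0,11,1,14,15,5,7)
  step pc=4: slti  r5, r1, 12  regs=(0,0,11,1,14,1,5,7)
  step pc=5: or   r5, r5, r6  regs=(0,0,11,1,14,5,5,7)
  step pc=6: bne  r5, r1, L12  cond=T  regs=(0,0,11,1,14,5,5,7)
  step pc=7: ori   r7, r1, 11  regs=(0,0,11,1,14,5,5,11)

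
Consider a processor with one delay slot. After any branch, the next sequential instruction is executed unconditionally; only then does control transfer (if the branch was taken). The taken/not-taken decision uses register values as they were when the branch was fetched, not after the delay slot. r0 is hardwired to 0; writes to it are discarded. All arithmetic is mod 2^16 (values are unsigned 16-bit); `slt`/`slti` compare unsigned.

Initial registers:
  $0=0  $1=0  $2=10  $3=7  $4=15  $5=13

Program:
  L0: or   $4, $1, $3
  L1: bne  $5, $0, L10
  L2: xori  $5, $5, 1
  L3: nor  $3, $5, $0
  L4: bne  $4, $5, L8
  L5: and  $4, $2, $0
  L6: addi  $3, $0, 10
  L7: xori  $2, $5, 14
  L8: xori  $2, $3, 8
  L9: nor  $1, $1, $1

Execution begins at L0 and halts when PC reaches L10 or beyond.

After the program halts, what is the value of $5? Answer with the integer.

#0 or   $4, $1, $3 ; 0/0/10/7/7/13
#1 bne  $5, $0, L10 ; 0/0/10/7/7/13 ; →target
#2 xori  $5, $5, 1 ; 0/0/10/7/7/12

12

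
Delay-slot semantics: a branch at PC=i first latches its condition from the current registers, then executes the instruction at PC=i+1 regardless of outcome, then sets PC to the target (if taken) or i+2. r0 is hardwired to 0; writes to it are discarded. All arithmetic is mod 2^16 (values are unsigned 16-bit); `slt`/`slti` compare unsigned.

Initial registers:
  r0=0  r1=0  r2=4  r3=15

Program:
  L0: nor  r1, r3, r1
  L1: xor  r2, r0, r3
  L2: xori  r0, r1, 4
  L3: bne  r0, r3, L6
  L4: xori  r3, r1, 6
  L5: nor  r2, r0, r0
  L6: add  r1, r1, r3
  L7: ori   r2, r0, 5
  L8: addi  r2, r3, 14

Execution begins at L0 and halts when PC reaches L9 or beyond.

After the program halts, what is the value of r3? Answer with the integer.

65526

PC=0  nor  r1, r3, r1        | r0=0 r1=65520 r2=4 r3=15
PC=1  xor  r2, r0, r3        | r0=0 r1=65520 r2=15 r3=15
PC=2  xori  r0, r1, 4        | r0=0 r1=65520 r2=15 r3=15
PC=3  bne  r0, r3, L6        | r0=0 r1=65520 r2=15 r3=15  [TAKEN]
PC=4  xori  r3, r1, 6        | r0=0 r1=65520 r2=15 r3=65526
PC=6  add  r1, r1, r3        | r0=0 r1=65510 r2=15 r3=65526
PC=7  ori   r2, r0, 5        | r0=0 r1=65510 r2=5 r3=65526
PC=8  addi  r2, r3, 14       | r0=0 r1=65510 r2=4 r3=65526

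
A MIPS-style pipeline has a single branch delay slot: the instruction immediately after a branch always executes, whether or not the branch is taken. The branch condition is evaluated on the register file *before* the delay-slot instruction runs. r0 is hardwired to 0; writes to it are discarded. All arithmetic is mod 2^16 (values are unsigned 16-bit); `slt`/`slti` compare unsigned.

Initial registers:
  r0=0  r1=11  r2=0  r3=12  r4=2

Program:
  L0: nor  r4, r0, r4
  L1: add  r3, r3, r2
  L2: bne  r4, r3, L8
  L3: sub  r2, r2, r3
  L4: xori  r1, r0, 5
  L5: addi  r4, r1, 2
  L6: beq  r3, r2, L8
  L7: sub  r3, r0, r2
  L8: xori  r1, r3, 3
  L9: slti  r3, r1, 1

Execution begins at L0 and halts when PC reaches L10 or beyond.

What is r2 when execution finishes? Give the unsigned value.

PC=0  nor  r4, r0, r4        | r0=0 r1=11 r2=0 r3=12 r4=65533
PC=1  add  r3, r3, r2        | r0=0 r1=11 r2=0 r3=12 r4=65533
PC=2  bne  r4, r3, L8        | r0=0 r1=11 r2=0 r3=12 r4=65533  [TAKEN]
PC=3  sub  r2, r2, r3        | r0=0 r1=11 r2=65524 r3=12 r4=65533
PC=8  xori  r1, r3, 3        | r0=0 r1=15 r2=65524 r3=12 r4=65533
PC=9  slti  r3, r1, 1        | r0=0 r1=15 r2=65524 r3=0 r4=65533

65524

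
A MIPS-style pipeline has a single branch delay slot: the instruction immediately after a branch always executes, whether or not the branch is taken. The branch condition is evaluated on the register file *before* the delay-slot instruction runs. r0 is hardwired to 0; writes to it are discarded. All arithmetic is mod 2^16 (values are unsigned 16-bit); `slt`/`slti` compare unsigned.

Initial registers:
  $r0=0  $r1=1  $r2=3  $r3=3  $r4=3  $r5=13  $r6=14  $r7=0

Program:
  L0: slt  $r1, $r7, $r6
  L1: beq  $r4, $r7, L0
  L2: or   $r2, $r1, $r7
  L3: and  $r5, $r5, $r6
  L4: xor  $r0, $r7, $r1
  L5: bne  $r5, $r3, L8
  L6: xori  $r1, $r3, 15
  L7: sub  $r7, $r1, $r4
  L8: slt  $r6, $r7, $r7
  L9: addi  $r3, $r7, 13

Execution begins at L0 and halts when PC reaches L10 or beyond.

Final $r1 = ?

[0] slt  $r1, $r7, $r6  →  {$r0:0, $r1:1, $r2:3, $r3:3, $r4:3, $r5:13, $r6:14, $r7:0}
[1] beq  $r4, $r7, L0  →  {$r0:0, $r1:1, $r2:3, $r3:3, $r4:3, $r5:13, $r6:14, $r7:0}  ⟨branch fallthrough⟩
[2] or   $r2, $r1, $r7  →  {$r0:0, $r1:1, $r2:1, $r3:3, $r4:3, $r5:13, $r6:14, $r7:0}
[3] and  $r5, $r5, $r6  →  {$r0:0, $r1:1, $r2:1, $r3:3, $r4:3, $r5:12, $r6:14, $r7:0}
[4] xor  $r0, $r7, $r1  →  {$r0:0, $r1:1, $r2:1, $r3:3, $r4:3, $r5:12, $r6:14, $r7:0}
[5] bne  $r5, $r3, L8  →  {$r0:0, $r1:1, $r2:1, $r3:3, $r4:3, $r5:12, $r6:14, $r7:0}  ⟨branch taken⟩
[6] xori  $r1, $r3, 15  →  {$r0:0, $r1:12, $r2:1, $r3:3, $r4:3, $r5:12, $r6:14, $r7:0}
[8] slt  $r6, $r7, $r7  →  {$r0:0, $r1:12, $r2:1, $r3:3, $r4:3, $r5:12, $r6:0, $r7:0}
[9] addi  $r3, $r7, 13  →  {$r0:0, $r1:12, $r2:1, $r3:13, $r4:3, $r5:12, $r6:0, $r7:0}

12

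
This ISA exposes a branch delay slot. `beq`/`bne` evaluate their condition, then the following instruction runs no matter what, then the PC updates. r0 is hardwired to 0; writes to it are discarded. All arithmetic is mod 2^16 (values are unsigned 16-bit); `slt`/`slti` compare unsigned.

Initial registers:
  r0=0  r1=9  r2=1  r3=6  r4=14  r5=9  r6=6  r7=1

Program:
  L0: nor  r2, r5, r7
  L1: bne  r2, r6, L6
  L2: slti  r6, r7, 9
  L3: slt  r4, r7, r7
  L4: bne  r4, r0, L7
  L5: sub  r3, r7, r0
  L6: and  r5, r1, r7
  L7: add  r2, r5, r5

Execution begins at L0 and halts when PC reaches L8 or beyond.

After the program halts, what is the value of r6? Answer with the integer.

1

[0] nor  r2, r5, r7  →  {r0:0, r1:9, r2:65526, r3:6, r4:14, r5:9, r6:6, r7:1}
[1] bne  r2, r6, L6  →  {r0:0, r1:9, r2:65526, r3:6, r4:14, r5:9, r6:6, r7:1}  ⟨branch taken⟩
[2] slti  r6, r7, 9  →  {r0:0, r1:9, r2:65526, r3:6, r4:14, r5:9, r6:1, r7:1}
[6] and  r5, r1, r7  →  {r0:0, r1:9, r2:65526, r3:6, r4:14, r5:1, r6:1, r7:1}
[7] add  r2, r5, r5  →  {r0:0, r1:9, r2:2, r3:6, r4:14, r5:1, r6:1, r7:1}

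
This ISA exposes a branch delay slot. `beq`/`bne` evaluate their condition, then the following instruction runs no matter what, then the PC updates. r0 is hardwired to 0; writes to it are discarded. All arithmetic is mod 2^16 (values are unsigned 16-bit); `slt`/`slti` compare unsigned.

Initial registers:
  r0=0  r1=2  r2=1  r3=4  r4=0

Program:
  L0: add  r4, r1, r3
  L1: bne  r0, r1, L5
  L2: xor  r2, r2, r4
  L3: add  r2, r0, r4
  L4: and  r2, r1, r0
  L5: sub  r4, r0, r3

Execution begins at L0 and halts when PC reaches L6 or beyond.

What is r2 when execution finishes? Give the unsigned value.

PC=0  add  r4, r1, r3        | r0=0 r1=2 r2=1 r3=4 r4=6
PC=1  bne  r0, r1, L5        | r0=0 r1=2 r2=1 r3=4 r4=6  [TAKEN]
PC=2  xor  r2, r2, r4        | r0=0 r1=2 r2=7 r3=4 r4=6
PC=5  sub  r4, r0, r3        | r0=0 r1=2 r2=7 r3=4 r4=65532

7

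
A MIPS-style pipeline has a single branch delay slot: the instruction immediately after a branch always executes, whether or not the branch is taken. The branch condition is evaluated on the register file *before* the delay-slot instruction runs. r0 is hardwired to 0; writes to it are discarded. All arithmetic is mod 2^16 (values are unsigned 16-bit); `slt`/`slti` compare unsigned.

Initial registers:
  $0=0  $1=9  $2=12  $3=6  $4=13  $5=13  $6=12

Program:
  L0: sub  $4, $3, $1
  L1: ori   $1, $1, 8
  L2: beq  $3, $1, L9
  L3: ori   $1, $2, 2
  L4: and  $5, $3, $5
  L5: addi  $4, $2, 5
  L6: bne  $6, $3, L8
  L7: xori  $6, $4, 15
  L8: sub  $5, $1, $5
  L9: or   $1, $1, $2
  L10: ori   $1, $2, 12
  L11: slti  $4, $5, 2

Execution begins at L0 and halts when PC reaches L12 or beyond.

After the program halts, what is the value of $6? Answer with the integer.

#0 sub  $4, $3, $1 ; 0/9/12/6/65533/13/12
#1 ori   $1, $1, 8 ; 0/9/12/6/65533/13/12
#2 beq  $3, $1, L9 ; 0/9/12/6/65533/13/12 ; →fallthru
#3 ori   $1, $2, 2 ; 0/14/12/6/65533/13/12
#4 and  $5, $3, $5 ; 0/14/12/6/65533/4/12
#5 addi  $4, $2, 5 ; 0/14/12/6/17/4/12
#6 bne  $6, $3, L8 ; 0/14/12/6/17/4/12 ; →target
#7 xori  $6, $4, 15 ; 0/14/12/6/17/4/30
#8 sub  $5, $1, $5 ; 0/14/12/6/17/10/30
#9 or   $1, $1, $2 ; 0/14/12/6/17/10/30
#10 ori   $1, $2, 12 ; 0/12/12/6/17/10/30
#11 slti  $4, $5, 2 ; 0/12/12/6/0/10/30

30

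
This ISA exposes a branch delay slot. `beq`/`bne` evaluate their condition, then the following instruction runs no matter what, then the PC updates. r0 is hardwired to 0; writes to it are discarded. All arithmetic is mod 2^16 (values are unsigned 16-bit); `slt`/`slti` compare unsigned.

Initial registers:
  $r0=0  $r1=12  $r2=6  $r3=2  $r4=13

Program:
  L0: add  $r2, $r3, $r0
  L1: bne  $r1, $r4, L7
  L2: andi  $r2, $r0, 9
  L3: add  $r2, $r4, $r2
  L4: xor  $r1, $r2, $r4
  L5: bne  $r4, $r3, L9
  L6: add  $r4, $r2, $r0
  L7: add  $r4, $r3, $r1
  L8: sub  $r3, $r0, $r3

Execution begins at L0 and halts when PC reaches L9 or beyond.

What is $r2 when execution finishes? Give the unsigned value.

0

[0] add  $r2, $r3, $r0  →  {$r0:0, $r1:12, $r2:2, $r3:2, $r4:13}
[1] bne  $r1, $r4, L7  →  {$r0:0, $r1:12, $r2:2, $r3:2, $r4:13}  ⟨branch taken⟩
[2] andi  $r2, $r0, 9  →  {$r0:0, $r1:12, $r2:0, $r3:2, $r4:13}
[7] add  $r4, $r3, $r1  →  {$r0:0, $r1:12, $r2:0, $r3:2, $r4:14}
[8] sub  $r3, $r0, $r3  →  {$r0:0, $r1:12, $r2:0, $r3:65534, $r4:14}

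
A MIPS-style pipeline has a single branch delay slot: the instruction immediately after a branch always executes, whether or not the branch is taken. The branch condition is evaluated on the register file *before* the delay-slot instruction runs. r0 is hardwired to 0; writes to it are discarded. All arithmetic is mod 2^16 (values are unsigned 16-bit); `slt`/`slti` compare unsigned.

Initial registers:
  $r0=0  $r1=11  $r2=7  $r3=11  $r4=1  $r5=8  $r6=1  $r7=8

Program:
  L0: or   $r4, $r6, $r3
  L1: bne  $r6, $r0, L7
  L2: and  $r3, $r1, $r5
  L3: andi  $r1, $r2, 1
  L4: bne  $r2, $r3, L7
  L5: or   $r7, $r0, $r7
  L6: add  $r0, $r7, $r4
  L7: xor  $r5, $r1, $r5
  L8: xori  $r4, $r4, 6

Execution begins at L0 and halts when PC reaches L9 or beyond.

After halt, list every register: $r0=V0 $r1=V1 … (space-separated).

PC=0  or   $r4, $r6, $r3     | $r0=0 $r1=11 $r2=7 $r3=11 $r4=11 $r5=8 $r6=1 $r7=8
PC=1  bne  $r6, $r0, L7      | $r0=0 $r1=11 $r2=7 $r3=11 $r4=11 $r5=8 $r6=1 $r7=8  [TAKEN]
PC=2  and  $r3, $r1, $r5     | $r0=0 $r1=11 $r2=7 $r3=8 $r4=11 $r5=8 $r6=1 $r7=8
PC=7  xor  $r5, $r1, $r5     | $r0=0 $r1=11 $r2=7 $r3=8 $r4=11 $r5=3 $r6=1 $r7=8
PC=8  xori  $r4, $r4, 6      | $r0=0 $r1=11 $r2=7 $r3=8 $r4=13 $r5=3 $r6=1 $r7=8

$r0=0 $r1=11 $r2=7 $r3=8 $r4=13 $r5=3 $r6=1 $r7=8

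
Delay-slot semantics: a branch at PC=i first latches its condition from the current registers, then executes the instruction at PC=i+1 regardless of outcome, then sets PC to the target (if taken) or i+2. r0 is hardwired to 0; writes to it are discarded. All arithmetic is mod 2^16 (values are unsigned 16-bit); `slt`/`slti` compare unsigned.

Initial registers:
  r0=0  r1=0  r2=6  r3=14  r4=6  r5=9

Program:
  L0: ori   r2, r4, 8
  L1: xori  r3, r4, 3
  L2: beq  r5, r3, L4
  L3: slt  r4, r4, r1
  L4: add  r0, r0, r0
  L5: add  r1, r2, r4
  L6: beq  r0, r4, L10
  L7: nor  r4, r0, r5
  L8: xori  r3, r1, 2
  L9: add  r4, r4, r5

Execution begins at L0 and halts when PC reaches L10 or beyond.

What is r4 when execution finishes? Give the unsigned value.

65526

#0 ori   r2, r4, 8 ; 0/0/14/14/6/9
#1 xori  r3, r4, 3 ; 0/0/14/5/6/9
#2 beq  r5, r3, L4 ; 0/0/14/5/6/9 ; →fallthru
#3 slt  r4, r4, r1 ; 0/0/14/5/0/9
#4 add  r0, r0, r0 ; 0/0/14/5/0/9
#5 add  r1, r2, r4 ; 0/14/14/5/0/9
#6 beq  r0, r4, L10 ; 0/14/14/5/0/9 ; →target
#7 nor  r4, r0, r5 ; 0/14/14/5/65526/9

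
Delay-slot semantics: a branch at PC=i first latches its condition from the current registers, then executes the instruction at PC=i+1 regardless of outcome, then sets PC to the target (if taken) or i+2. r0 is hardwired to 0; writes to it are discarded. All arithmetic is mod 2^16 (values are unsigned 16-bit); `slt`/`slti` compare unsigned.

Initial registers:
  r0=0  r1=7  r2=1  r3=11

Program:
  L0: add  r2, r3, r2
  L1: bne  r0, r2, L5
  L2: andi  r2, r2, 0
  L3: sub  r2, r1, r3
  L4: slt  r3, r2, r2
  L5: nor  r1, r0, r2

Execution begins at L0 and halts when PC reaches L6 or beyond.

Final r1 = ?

PC=0  add  r2, r3, r2        | r0=0 r1=7 r2=12 r3=11
PC=1  bne  r0, r2, L5        | r0=0 r1=7 r2=12 r3=11  [TAKEN]
PC=2  andi  r2, r2, 0        | r0=0 r1=7 r2=0 r3=11
PC=5  nor  r1, r0, r2        | r0=0 r1=65535 r2=0 r3=11

65535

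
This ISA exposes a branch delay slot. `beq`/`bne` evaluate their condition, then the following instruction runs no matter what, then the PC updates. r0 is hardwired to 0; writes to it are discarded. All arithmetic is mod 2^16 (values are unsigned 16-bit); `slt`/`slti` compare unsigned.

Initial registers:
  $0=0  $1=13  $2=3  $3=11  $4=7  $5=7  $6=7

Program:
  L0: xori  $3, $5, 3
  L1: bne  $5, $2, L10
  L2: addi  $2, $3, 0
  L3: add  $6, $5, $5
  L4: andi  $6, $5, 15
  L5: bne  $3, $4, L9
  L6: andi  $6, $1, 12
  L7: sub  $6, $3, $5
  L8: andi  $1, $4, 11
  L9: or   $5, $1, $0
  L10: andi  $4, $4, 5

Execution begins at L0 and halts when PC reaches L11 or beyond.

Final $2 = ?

[0] xori  $3, $5, 3  →  {$0:0, $1:13, $2:3, $3:4, $4:7, $5:7, $6:7}
[1] bne  $5, $2, L10  →  {$0:0, $1:13, $2:3, $3:4, $4:7, $5:7, $6:7}  ⟨branch taken⟩
[2] addi  $2, $3, 0  →  {$0:0, $1:13, $2:4, $3:4, $4:7, $5:7, $6:7}
[10] andi  $4, $4, 5  →  {$0:0, $1:13, $2:4, $3:4, $4:5, $5:7, $6:7}

4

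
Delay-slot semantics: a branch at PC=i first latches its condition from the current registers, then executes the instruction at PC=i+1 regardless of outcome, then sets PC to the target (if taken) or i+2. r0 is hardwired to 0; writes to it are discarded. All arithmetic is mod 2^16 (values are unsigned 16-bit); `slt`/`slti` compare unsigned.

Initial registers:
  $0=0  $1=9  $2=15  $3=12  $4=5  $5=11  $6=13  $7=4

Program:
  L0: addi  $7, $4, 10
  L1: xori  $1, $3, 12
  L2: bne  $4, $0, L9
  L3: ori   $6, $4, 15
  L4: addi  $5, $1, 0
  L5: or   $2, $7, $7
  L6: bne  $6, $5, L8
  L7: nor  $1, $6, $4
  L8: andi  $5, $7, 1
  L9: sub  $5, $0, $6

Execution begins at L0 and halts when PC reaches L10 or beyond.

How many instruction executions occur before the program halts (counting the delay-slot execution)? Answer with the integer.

  step pc=0: addi  $7, $4, 10  regs=(0,9,15,12,5,11,13,15)
  step pc=1: xori  $1, $3, 12  regs=(0,0,15,12,5,11,13,15)
  step pc=2: bne  $4, $0, L9  cond=T  regs=(0,0,15,12,5,11,13,15)
  step pc=3: ori   $6, $4, 15  regs=(0,0,15,12,5,11,15,15)
  step pc=9: sub  $5, $0, $6  regs=(0,0,15,12,5,65521,15,15)

5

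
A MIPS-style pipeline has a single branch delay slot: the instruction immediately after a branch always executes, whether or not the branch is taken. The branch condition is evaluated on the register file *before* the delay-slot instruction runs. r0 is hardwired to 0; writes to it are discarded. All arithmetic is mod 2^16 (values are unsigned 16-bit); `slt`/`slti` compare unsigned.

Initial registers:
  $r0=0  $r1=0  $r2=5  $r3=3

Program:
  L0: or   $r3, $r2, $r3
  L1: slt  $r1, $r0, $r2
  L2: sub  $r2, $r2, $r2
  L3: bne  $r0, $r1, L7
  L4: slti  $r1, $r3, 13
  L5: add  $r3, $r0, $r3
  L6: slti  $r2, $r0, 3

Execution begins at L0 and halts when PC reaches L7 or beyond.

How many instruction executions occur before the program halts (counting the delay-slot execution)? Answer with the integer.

[0] or   $r3, $r2, $r3  →  {$r0:0, $r1:0, $r2:5, $r3:7}
[1] slt  $r1, $r0, $r2  →  {$r0:0, $r1:1, $r2:5, $r3:7}
[2] sub  $r2, $r2, $r2  →  {$r0:0, $r1:1, $r2:0, $r3:7}
[3] bne  $r0, $r1, L7  →  {$r0:0, $r1:1, $r2:0, $r3:7}  ⟨branch taken⟩
[4] slti  $r1, $r3, 13  →  {$r0:0, $r1:1, $r2:0, $r3:7}

5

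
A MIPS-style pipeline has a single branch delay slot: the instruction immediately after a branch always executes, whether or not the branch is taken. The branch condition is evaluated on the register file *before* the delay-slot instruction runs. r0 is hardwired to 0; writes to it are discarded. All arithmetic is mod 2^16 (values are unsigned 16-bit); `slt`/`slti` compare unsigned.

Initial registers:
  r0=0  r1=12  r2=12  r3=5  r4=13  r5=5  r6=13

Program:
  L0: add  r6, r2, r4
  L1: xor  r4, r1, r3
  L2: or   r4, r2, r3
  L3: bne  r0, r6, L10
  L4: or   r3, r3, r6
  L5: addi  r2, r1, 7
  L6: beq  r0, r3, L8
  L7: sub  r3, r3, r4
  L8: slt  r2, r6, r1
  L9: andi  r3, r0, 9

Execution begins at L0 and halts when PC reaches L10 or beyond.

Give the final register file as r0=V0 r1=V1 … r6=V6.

  step pc=0: add  r6, r2, r4  regs=(0,12,12,5,13,5,25)
  step pc=1: xor  r4, r1, r3  regs=(0,12,12,5,9,5,25)
  step pc=2: or   r4, r2, r3  regs=(0,12,12,5,13,5,25)
  step pc=3: bne  r0, r6, L10  cond=T  regs=(0,12,12,5,13,5,25)
  step pc=4: or   r3, r3, r6  regs=(0,12,12,29,13,5,25)

r0=0 r1=12 r2=12 r3=29 r4=13 r5=5 r6=25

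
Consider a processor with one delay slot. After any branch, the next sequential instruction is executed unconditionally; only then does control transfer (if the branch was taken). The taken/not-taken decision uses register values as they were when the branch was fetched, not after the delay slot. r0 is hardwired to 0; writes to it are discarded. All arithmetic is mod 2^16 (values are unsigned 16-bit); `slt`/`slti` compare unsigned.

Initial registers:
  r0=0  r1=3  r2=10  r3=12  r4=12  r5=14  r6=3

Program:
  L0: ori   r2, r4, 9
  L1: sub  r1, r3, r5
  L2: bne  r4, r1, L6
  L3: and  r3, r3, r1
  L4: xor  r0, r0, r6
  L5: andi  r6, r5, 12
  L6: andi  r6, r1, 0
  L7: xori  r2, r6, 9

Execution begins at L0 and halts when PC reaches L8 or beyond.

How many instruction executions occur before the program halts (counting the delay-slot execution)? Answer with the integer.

6

PC=0  ori   r2, r4, 9        | r0=0 r1=3 r2=13 r3=12 r4=12 r5=14 r6=3
PC=1  sub  r1, r3, r5        | r0=0 r1=65534 r2=13 r3=12 r4=12 r5=14 r6=3
PC=2  bne  r4, r1, L6        | r0=0 r1=65534 r2=13 r3=12 r4=12 r5=14 r6=3  [TAKEN]
PC=3  and  r3, r3, r1        | r0=0 r1=65534 r2=13 r3=12 r4=12 r5=14 r6=3
PC=6  andi  r6, r1, 0        | r0=0 r1=65534 r2=13 r3=12 r4=12 r5=14 r6=0
PC=7  xori  r2, r6, 9        | r0=0 r1=65534 r2=9 r3=12 r4=12 r5=14 r6=0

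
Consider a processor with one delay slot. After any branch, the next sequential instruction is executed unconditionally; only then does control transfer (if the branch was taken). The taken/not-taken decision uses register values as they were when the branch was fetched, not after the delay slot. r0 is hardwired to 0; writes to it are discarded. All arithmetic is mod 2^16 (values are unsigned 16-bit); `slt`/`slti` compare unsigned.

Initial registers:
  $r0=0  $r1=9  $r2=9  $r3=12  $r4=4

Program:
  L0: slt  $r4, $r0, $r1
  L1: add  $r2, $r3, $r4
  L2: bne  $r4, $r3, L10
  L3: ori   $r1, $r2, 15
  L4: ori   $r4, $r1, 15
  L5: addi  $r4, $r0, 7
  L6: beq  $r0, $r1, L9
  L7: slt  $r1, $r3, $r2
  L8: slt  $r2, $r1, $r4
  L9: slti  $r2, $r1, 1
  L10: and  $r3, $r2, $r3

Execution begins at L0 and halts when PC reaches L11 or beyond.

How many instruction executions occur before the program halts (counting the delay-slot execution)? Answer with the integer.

5

PC=0  slt  $r4, $r0, $r1     | $r0=0 $r1=9 $r2=9 $r3=12 $r4=1
PC=1  add  $r2, $r3, $r4     | $r0=0 $r1=9 $r2=13 $r3=12 $r4=1
PC=2  bne  $r4, $r3, L10     | $r0=0 $r1=9 $r2=13 $r3=12 $r4=1  [TAKEN]
PC=3  ori   $r1, $r2, 15     | $r0=0 $r1=15 $r2=13 $r3=12 $r4=1
PC=10 and  $r3, $r2, $r3     | $r0=0 $r1=15 $r2=13 $r3=12 $r4=1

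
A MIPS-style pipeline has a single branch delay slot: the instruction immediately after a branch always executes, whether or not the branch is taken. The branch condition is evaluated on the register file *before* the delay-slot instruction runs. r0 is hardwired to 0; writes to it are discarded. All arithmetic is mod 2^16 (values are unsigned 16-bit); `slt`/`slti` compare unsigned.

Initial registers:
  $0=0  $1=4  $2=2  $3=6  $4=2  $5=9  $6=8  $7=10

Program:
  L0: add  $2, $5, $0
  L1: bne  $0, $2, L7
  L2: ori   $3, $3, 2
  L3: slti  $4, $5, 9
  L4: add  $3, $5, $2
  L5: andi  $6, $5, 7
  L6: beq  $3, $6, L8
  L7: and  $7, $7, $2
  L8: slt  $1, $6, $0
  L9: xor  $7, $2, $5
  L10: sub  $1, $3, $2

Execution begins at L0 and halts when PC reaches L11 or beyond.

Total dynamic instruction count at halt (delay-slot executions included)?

7

  step pc=0: add  $2, $5, $0  regs=(0,4,9,6,2,9,8,10)
  step pc=1: bne  $0, $2, L7  cond=T  regs=(0,4,9,6,2,9,8,10)
  step pc=2: ori   $3, $3, 2  regs=(0,4,9,6,2,9,8,10)
  step pc=7: and  $7, $7, $2  regs=(0,4,9,6,2,9,8,8)
  step pc=8: slt  $1, $6, $0  regs=(0,0,9,6,2,9,8,8)
  step pc=9: xor  $7, $2, $5  regs=(0,0,9,6,2,9,8,0)
  step pc=10: sub  $1, $3, $2  regs=(0,65533,9,6,2,9,8,0)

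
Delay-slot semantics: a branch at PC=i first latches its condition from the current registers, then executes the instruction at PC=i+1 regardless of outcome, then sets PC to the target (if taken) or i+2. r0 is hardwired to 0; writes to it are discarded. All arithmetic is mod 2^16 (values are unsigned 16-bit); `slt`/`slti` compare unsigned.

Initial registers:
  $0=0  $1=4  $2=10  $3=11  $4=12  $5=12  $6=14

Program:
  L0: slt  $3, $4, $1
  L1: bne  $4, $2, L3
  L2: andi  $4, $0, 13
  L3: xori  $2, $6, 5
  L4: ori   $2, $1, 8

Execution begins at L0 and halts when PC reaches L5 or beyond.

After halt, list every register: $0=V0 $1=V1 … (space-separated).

  step pc=0: slt  $3, $4, $1  regs=(0,4,10,0,12,12,14)
  step pc=1: bne  $4, $2, L3  cond=T  regs=(0,4,10,0,12,12,14)
  step pc=2: andi  $4, $0, 13  regs=(0,4,10,0,0,12,14)
  step pc=3: xori  $2, $6, 5  regs=(0,4,11,0,0,12,14)
  step pc=4: ori   $2, $1, 8  regs=(0,4,12,0,0,12,14)

$0=0 $1=4 $2=12 $3=0 $4=0 $5=12 $6=14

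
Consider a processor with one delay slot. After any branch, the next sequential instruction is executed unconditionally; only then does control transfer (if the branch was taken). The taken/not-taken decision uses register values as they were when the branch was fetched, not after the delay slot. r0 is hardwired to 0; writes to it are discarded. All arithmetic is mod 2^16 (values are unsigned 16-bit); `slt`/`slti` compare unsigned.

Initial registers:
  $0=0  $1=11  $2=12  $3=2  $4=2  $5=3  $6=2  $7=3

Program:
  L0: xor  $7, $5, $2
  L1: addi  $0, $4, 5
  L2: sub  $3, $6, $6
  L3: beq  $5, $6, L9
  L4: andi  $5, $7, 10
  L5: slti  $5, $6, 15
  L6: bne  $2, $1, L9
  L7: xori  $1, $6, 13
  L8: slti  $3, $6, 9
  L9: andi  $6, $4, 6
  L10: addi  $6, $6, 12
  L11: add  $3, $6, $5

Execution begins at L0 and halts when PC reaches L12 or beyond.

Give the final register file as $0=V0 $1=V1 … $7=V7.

  step pc=0: xor  $7, $5, $2  regs=(0,11,12,2,2,3,2,15)
  step pc=1: addi  $0, $4, 5  regs=(0,11,12,2,2,3,2,15)
  step pc=2: sub  $3, $6, $6  regs=(0,11,12,0,2,3,2,15)
  step pc=3: beq  $5, $6, L9  cond=F  regs=(0,11,12,0,2,3,2,15)
  step pc=4: andi  $5, $7, 10  regs=(0,11,12,0,2,10,2,15)
  step pc=5: slti  $5, $6, 15  regs=(0,11,12,0,2,1,2,15)
  step pc=6: bne  $2, $1, L9  cond=T  regs=(0,11,12,0,2,1,2,15)
  step pc=7: xori  $1, $6, 13  regs=(0,15,12,0,2,1,2,15)
  step pc=9: andi  $6, $4, 6  regs=(0,15,12,0,2,1,2,15)
  step pc=10: addi  $6, $6, 12  regs=(0,15,12,0,2,1,14,15)
  step pc=11: add  $3, $6, $5  regs=(0,15,12,15,2,1,14,15)

$0=0 $1=15 $2=12 $3=15 $4=2 $5=1 $6=14 $7=15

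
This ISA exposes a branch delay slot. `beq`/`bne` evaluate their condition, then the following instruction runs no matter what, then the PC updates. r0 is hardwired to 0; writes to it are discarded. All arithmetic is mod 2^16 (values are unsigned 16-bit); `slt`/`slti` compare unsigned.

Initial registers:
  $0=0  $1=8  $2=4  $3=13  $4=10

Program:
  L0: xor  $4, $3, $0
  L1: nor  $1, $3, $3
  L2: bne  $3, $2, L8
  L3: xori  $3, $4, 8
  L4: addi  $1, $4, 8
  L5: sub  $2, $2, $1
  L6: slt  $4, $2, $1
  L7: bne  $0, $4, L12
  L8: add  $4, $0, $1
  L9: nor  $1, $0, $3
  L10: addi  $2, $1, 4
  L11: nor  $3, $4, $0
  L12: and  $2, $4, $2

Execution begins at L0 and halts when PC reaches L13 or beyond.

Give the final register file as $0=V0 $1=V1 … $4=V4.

$0=0 $1=65530 $2=65522 $3=13 $4=65522

#0 xor  $4, $3, $0 ; 0/8/4/13/13
#1 nor  $1, $3, $3 ; 0/65522/4/13/13
#2 bne  $3, $2, L8 ; 0/65522/4/13/13 ; →target
#3 xori  $3, $4, 8 ; 0/65522/4/5/13
#8 add  $4, $0, $1 ; 0/65522/4/5/65522
#9 nor  $1, $0, $3 ; 0/65530/4/5/65522
#10 addi  $2, $1, 4 ; 0/65530/65534/5/65522
#11 nor  $3, $4, $0 ; 0/65530/65534/13/65522
#12 and  $2, $4, $2 ; 0/65530/65522/13/65522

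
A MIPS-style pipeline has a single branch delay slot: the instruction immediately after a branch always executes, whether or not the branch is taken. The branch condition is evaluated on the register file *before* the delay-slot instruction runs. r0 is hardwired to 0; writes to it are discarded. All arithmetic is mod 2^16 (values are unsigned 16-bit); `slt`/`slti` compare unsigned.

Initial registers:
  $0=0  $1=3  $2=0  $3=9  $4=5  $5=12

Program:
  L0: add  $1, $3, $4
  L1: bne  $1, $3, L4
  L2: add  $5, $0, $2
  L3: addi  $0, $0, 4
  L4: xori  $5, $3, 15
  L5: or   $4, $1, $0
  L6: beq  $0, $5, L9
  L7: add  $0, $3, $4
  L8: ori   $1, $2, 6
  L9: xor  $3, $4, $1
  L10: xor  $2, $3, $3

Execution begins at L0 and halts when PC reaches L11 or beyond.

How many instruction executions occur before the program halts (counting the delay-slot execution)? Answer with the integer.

10

  step pc=0: add  $1, $3, $4  regs=(0,14,0,9,5,12)
  step pc=1: bne  $1, $3, L4  cond=T  regs=(0,14,0,9,5,12)
  step pc=2: add  $5, $0, $2  regs=(0,14,0,9,5,0)
  step pc=4: xori  $5, $3, 15  regs=(0,14,0,9,5,6)
  step pc=5: or   $4, $1, $0  regs=(0,14,0,9,14,6)
  step pc=6: beq  $0, $5, L9  cond=F  regs=(0,14,0,9,14,6)
  step pc=7: add  $0, $3, $4  regs=(0,14,0,9,14,6)
  step pc=8: ori   $1, $2, 6  regs=(0,6,0,9,14,6)
  step pc=9: xor  $3, $4, $1  regs=(0,6,0,8,14,6)
  step pc=10: xor  $2, $3, $3  regs=(0,6,0,8,14,6)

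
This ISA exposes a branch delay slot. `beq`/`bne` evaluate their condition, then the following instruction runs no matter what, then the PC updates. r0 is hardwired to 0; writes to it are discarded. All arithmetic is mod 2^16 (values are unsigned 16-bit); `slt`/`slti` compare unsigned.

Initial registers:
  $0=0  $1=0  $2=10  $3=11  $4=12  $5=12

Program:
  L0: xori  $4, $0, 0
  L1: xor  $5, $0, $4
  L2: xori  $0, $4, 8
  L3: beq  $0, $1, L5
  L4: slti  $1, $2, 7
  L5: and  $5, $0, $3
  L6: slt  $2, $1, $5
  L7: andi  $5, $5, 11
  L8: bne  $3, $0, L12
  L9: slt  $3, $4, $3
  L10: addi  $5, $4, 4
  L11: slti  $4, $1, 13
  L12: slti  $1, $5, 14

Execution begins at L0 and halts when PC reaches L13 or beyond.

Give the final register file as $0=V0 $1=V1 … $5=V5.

#0 xori  $4, $0, 0 ; 0/0/10/11/0/12
#1 xor  $5, $0, $4 ; 0/0/10/11/0/0
#2 xori  $0, $4, 8 ; 0/0/10/11/0/0
#3 beq  $0, $1, L5 ; 0/0/10/11/0/0 ; →target
#4 slti  $1, $2, 7 ; 0/0/10/11/0/0
#5 and  $5, $0, $3 ; 0/0/10/11/0/0
#6 slt  $2, $1, $5 ; 0/0/0/11/0/0
#7 andi  $5, $5, 11 ; 0/0/0/11/0/0
#8 bne  $3, $0, L12 ; 0/0/0/11/0/0 ; →target
#9 slt  $3, $4, $3 ; 0/0/0/1/0/0
#12 slti  $1, $5, 14 ; 0/1/0/1/0/0

$0=0 $1=1 $2=0 $3=1 $4=0 $5=0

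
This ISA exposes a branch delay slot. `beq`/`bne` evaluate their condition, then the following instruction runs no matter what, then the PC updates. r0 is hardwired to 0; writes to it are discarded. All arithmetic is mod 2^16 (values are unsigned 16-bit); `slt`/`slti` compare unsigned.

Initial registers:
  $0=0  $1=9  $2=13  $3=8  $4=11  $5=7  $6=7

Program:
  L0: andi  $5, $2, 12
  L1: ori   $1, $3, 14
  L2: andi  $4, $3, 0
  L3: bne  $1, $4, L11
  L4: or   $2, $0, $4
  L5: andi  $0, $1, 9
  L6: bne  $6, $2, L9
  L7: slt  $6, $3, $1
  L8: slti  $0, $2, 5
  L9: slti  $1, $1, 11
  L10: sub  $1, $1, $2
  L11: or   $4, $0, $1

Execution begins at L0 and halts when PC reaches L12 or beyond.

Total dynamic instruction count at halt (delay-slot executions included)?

PC=0  andi  $5, $2, 12       | $0=0 $1=9 $2=13 $3=8 $4=11 $5=12 $6=7
PC=1  ori   $1, $3, 14       | $0=0 $1=14 $2=13 $3=8 $4=11 $5=12 $6=7
PC=2  andi  $4, $3, 0        | $0=0 $1=14 $2=13 $3=8 $4=0 $5=12 $6=7
PC=3  bne  $1, $4, L11       | $0=0 $1=14 $2=13 $3=8 $4=0 $5=12 $6=7  [TAKEN]
PC=4  or   $2, $0, $4        | $0=0 $1=14 $2=0 $3=8 $4=0 $5=12 $6=7
PC=11 or   $4, $0, $1        | $0=0 $1=14 $2=0 $3=8 $4=14 $5=12 $6=7

6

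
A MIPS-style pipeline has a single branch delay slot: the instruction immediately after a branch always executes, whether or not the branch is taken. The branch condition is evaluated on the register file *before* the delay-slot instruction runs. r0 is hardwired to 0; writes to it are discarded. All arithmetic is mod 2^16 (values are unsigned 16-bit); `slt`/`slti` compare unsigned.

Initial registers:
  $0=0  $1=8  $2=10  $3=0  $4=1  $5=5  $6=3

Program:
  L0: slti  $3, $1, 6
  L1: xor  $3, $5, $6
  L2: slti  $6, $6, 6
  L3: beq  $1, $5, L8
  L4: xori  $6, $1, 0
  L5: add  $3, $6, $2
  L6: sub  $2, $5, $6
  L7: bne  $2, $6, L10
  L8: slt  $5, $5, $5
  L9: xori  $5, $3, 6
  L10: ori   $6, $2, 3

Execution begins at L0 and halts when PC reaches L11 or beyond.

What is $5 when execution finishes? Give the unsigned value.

PC=0  slti  $3, $1, 6        | $0=0 $1=8 $2=10 $3=0 $4=1 $5=5 $6=3
PC=1  xor  $3, $5, $6        | $0=0 $1=8 $2=10 $3=6 $4=1 $5=5 $6=3
PC=2  slti  $6, $6, 6        | $0=0 $1=8 $2=10 $3=6 $4=1 $5=5 $6=1
PC=3  beq  $1, $5, L8        | $0=0 $1=8 $2=10 $3=6 $4=1 $5=5 $6=1  [not taken]
PC=4  xori  $6, $1, 0        | $0=0 $1=8 $2=10 $3=6 $4=1 $5=5 $6=8
PC=5  add  $3, $6, $2        | $0=0 $1=8 $2=10 $3=18 $4=1 $5=5 $6=8
PC=6  sub  $2, $5, $6        | $0=0 $1=8 $2=65533 $3=18 $4=1 $5=5 $6=8
PC=7  bne  $2, $6, L10       | $0=0 $1=8 $2=65533 $3=18 $4=1 $5=5 $6=8  [TAKEN]
PC=8  slt  $5, $5, $5        | $0=0 $1=8 $2=65533 $3=18 $4=1 $5=0 $6=8
PC=10 ori   $6, $2, 3        | $0=0 $1=8 $2=65533 $3=18 $4=1 $5=0 $6=65535

0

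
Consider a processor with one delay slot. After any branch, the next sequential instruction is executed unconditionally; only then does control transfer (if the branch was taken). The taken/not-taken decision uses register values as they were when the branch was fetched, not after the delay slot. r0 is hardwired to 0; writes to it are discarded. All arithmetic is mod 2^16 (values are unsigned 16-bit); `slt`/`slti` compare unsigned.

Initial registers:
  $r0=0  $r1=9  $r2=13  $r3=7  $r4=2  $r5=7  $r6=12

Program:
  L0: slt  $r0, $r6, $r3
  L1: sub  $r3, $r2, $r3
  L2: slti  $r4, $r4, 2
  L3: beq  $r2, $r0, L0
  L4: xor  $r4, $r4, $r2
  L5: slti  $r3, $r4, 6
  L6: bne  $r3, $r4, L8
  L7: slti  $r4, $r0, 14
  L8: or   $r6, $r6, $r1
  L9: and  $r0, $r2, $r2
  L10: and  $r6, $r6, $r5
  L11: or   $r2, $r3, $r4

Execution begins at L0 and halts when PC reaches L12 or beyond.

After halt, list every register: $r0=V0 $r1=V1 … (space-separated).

[0] slt  $r0, $r6, $r3  →  {$r0:0, $r1:9, $r2:13, $r3:7, $r4:2, $r5:7, $r6:12}
[1] sub  $r3, $r2, $r3  →  {$r0:0, $r1:9, $r2:13, $r3:6, $r4:2, $r5:7, $r6:12}
[2] slti  $r4, $r4, 2  →  {$r0:0, $r1:9, $r2:13, $r3:6, $r4:0, $r5:7, $r6:12}
[3] beq  $r2, $r0, L0  →  {$r0:0, $r1:9, $r2:13, $r3:6, $r4:0, $r5:7, $r6:12}  ⟨branch fallthrough⟩
[4] xor  $r4, $r4, $r2  →  {$r0:0, $r1:9, $r2:13, $r3:6, $r4:13, $r5:7, $r6:12}
[5] slti  $r3, $r4, 6  →  {$r0:0, $r1:9, $r2:13, $r3:0, $r4:13, $r5:7, $r6:12}
[6] bne  $r3, $r4, L8  →  {$r0:0, $r1:9, $r2:13, $r3:0, $r4:13, $r5:7, $r6:12}  ⟨branch taken⟩
[7] slti  $r4, $r0, 14  →  {$r0:0, $r1:9, $r2:13, $r3:0, $r4:1, $r5:7, $r6:12}
[8] or   $r6, $r6, $r1  →  {$r0:0, $r1:9, $r2:13, $r3:0, $r4:1, $r5:7, $r6:13}
[9] and  $r0, $r2, $r2  →  {$r0:0, $r1:9, $r2:13, $r3:0, $r4:1, $r5:7, $r6:13}
[10] and  $r6, $r6, $r5  →  {$r0:0, $r1:9, $r2:13, $r3:0, $r4:1, $r5:7, $r6:5}
[11] or   $r2, $r3, $r4  →  {$r0:0, $r1:9, $r2:1, $r3:0, $r4:1, $r5:7, $r6:5}

$r0=0 $r1=9 $r2=1 $r3=0 $r4=1 $r5=7 $r6=5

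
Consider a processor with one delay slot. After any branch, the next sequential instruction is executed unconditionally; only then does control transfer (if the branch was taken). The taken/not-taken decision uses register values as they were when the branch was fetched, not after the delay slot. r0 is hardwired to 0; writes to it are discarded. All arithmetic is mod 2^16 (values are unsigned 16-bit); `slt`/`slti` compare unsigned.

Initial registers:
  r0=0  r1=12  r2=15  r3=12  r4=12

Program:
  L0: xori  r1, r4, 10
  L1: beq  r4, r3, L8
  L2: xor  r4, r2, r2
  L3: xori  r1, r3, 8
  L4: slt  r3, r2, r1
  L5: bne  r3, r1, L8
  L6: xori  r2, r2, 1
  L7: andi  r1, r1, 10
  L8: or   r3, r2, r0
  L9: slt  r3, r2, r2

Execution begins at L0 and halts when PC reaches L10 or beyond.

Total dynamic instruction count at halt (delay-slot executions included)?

5

PC=0  xori  r1, r4, 10       | r0=0 r1=6 r2=15 r3=12 r4=12
PC=1  beq  r4, r3, L8        | r0=0 r1=6 r2=15 r3=12 r4=12  [TAKEN]
PC=2  xor  r4, r2, r2        | r0=0 r1=6 r2=15 r3=12 r4=0
PC=8  or   r3, r2, r0        | r0=0 r1=6 r2=15 r3=15 r4=0
PC=9  slt  r3, r2, r2        | r0=0 r1=6 r2=15 r3=0 r4=0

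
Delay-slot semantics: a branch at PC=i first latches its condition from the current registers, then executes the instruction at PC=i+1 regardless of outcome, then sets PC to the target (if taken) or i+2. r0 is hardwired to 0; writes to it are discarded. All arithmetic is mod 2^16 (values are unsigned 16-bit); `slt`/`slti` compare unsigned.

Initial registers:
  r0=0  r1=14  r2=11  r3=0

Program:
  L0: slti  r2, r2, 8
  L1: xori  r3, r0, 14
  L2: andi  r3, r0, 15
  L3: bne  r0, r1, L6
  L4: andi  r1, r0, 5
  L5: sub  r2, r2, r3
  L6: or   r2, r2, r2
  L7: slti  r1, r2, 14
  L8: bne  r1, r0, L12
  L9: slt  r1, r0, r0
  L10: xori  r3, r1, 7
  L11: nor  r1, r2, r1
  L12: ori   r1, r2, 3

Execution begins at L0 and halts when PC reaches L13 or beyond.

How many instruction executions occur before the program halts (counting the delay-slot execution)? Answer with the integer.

10

[0] slti  r2, r2, 8  →  {r0:0, r1:14, r2:0, r3:0}
[1] xori  r3, r0, 14  →  {r0:0, r1:14, r2:0, r3:14}
[2] andi  r3, r0, 15  →  {r0:0, r1:14, r2:0, r3:0}
[3] bne  r0, r1, L6  →  {r0:0, r1:14, r2:0, r3:0}  ⟨branch taken⟩
[4] andi  r1, r0, 5  →  {r0:0, r1:0, r2:0, r3:0}
[6] or   r2, r2, r2  →  {r0:0, r1:0, r2:0, r3:0}
[7] slti  r1, r2, 14  →  {r0:0, r1:1, r2:0, r3:0}
[8] bne  r1, r0, L12  →  {r0:0, r1:1, r2:0, r3:0}  ⟨branch taken⟩
[9] slt  r1, r0, r0  →  {r0:0, r1:0, r2:0, r3:0}
[12] ori   r1, r2, 3  →  {r0:0, r1:3, r2:0, r3:0}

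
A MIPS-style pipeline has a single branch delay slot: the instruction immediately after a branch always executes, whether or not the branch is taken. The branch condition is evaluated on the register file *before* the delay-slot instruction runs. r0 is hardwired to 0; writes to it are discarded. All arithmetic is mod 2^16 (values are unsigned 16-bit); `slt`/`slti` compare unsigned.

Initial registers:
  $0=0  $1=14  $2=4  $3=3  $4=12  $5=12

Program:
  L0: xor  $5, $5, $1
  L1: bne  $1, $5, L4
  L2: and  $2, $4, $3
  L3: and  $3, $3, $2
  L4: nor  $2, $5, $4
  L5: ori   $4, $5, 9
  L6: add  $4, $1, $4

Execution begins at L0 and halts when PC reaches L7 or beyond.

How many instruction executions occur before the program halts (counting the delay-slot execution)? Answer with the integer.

  step pc=0: xor  $5, $5, $1  regs=(0,14,4,3,12,2)
  step pc=1: bne  $1, $5, L4  cond=T  regs=(0,14,4,3,12,2)
  step pc=2: and  $2, $4, $3  regs=(0,14,0,3,12,2)
  step pc=4: nor  $2, $5, $4  regs=(0,14,65521,3,12,2)
  step pc=5: ori   $4, $5, 9  regs=(0,14,65521,3,11,2)
  step pc=6: add  $4, $1, $4  regs=(0,14,65521,3,25,2)

6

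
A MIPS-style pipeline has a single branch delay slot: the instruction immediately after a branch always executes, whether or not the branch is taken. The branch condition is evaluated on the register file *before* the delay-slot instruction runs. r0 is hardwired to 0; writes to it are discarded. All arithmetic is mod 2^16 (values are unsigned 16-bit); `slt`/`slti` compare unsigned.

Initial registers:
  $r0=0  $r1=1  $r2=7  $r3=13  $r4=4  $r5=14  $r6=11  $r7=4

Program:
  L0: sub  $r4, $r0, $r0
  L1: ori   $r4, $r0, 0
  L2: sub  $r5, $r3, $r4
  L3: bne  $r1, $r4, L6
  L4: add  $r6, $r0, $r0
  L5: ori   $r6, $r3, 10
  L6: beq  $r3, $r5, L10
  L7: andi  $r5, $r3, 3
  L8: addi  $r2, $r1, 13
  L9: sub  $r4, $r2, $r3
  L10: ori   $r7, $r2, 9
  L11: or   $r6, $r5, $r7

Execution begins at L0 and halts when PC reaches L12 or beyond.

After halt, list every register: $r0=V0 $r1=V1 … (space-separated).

$r0=0 $r1=1 $r2=7 $r3=13 $r4=0 $r5=1 $r6=15 $r7=15

[0] sub  $r4, $r0, $r0  →  {$r0:0, $r1:1, $r2:7, $r3:13, $r4:0, $r5:14, $r6:11, $r7:4}
[1] ori   $r4, $r0, 0  →  {$r0:0, $r1:1, $r2:7, $r3:13, $r4:0, $r5:14, $r6:11, $r7:4}
[2] sub  $r5, $r3, $r4  →  {$r0:0, $r1:1, $r2:7, $r3:13, $r4:0, $r5:13, $r6:11, $r7:4}
[3] bne  $r1, $r4, L6  →  {$r0:0, $r1:1, $r2:7, $r3:13, $r4:0, $r5:13, $r6:11, $r7:4}  ⟨branch taken⟩
[4] add  $r6, $r0, $r0  →  {$r0:0, $r1:1, $r2:7, $r3:13, $r4:0, $r5:13, $r6:0, $r7:4}
[6] beq  $r3, $r5, L10  →  {$r0:0, $r1:1, $r2:7, $r3:13, $r4:0, $r5:13, $r6:0, $r7:4}  ⟨branch taken⟩
[7] andi  $r5, $r3, 3  →  {$r0:0, $r1:1, $r2:7, $r3:13, $r4:0, $r5:1, $r6:0, $r7:4}
[10] ori   $r7, $r2, 9  →  {$r0:0, $r1:1, $r2:7, $r3:13, $r4:0, $r5:1, $r6:0, $r7:15}
[11] or   $r6, $r5, $r7  →  {$r0:0, $r1:1, $r2:7, $r3:13, $r4:0, $r5:1, $r6:15, $r7:15}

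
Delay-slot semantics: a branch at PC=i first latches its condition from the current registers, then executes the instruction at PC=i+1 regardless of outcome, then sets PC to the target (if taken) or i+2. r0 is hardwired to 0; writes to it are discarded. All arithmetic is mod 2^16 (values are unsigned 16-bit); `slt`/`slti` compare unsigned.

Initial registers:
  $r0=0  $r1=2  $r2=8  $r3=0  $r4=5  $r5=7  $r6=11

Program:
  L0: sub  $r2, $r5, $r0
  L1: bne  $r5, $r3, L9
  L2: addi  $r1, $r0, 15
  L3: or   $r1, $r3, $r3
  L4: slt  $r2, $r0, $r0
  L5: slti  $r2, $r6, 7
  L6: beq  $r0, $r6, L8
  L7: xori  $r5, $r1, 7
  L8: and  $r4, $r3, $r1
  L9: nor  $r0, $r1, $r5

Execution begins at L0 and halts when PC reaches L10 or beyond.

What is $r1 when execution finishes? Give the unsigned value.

15

  step pc=0: sub  $r2, $r5, $r0  regs=(0,2,7,0,5,7,11)
  step pc=1: bne  $r5, $r3, L9  cond=T  regs=(0,2,7,0,5,7,11)
  step pc=2: addi  $r1, $r0, 15  regs=(0,15,7,0,5,7,11)
  step pc=9: nor  $r0, $r1, $r5  regs=(0,15,7,0,5,7,11)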